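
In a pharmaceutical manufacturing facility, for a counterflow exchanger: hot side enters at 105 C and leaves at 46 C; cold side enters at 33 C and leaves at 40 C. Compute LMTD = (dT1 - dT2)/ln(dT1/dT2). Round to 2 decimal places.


dT1 = Th_in - Tc_out = 105 - 40 = 65
dT2 = Th_out - Tc_in = 46 - 33 = 13
LMTD = (dT1 - dT2) / ln(dT1/dT2)
LMTD = (65 - 13) / ln(65/13)
LMTD = 32.31 K


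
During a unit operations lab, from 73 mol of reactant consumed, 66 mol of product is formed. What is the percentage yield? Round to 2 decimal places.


Yield = (moles product / moles consumed) * 100%
Yield = (66 / 73) * 100
Yield = 0.9041 * 100
Yield = 90.41%


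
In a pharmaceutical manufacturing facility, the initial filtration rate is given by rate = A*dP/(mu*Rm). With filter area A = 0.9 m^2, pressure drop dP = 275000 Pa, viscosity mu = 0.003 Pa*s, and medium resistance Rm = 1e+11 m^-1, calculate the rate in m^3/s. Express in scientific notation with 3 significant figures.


rate = A * dP / (mu * Rm)
rate = 0.9 * 275000 / (0.003 * 1e+11)
rate = 247500.0 / 3.000e+08
rate = 8.25e-04 m^3/s


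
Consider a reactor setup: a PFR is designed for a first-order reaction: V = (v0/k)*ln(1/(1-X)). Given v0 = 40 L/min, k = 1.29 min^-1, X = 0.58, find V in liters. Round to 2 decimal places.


V = (v0/k) * ln(1/(1-X))
V = (40/1.29) * ln(1/(1-0.58))
V = 31.007752 * ln(2.380952)
V = 31.007752 * 0.8675
V = 26.90 L


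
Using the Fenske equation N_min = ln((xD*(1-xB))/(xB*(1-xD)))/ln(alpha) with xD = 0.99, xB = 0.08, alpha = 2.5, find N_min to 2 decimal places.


N_min = ln((xD*(1-xB))/(xB*(1-xD))) / ln(alpha)
Numerator inside ln: 0.9108 / 0.0008 = 1138.5
ln(1138.5) = 7.037467
ln(alpha) = ln(2.5) = 0.916291
N_min = 7.037467 / 0.916291 = 7.68


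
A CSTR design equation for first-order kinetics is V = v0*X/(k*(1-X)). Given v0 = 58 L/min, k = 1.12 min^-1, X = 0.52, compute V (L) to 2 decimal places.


V = v0 * X / (k * (1 - X))
V = 58 * 0.52 / (1.12 * (1 - 0.52))
V = 30.16 / (1.12 * 0.48)
V = 30.16 / 0.5376
V = 56.10 L


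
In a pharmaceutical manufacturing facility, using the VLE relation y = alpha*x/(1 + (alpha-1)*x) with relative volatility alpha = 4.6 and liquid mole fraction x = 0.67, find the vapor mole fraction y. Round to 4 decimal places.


y = alpha*x / (1 + (alpha-1)*x)
y = 4.6*0.67 / (1 + (4.6-1)*0.67)
y = 3.082 / (1 + 2.412)
y = 3.082 / 3.412
y = 0.9033


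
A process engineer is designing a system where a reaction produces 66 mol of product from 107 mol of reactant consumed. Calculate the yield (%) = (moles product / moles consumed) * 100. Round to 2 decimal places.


Yield = (moles product / moles consumed) * 100%
Yield = (66 / 107) * 100
Yield = 0.6168 * 100
Yield = 61.68%


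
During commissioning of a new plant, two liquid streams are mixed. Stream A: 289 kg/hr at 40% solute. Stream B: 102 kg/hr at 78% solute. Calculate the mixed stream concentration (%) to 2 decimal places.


Mass balance on solute: F1*x1 + F2*x2 = F3*x3
F3 = F1 + F2 = 289 + 102 = 391 kg/hr
x3 = (F1*x1 + F2*x2)/F3
x3 = (289*0.4 + 102*0.78) / 391
x3 = 49.91%


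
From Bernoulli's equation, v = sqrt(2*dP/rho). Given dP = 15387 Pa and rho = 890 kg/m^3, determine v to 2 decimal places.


v = sqrt(2*dP/rho)
v = sqrt(2*15387/890)
v = sqrt(34.577528)
v = 5.88 m/s


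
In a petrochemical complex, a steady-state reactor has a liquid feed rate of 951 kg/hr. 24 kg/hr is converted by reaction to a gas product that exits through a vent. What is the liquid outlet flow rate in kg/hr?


Steady-state mass balance on the main outlet: F_out = F_in - F_removed
F_out = 951 - 24
F_out = 927 kg/hr


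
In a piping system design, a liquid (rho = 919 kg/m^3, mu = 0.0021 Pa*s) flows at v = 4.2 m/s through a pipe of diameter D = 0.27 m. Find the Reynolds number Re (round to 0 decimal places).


Re = rho * v * D / mu
Re = 919 * 4.2 * 0.27 / 0.0021
Re = 1042.146 / 0.0021
Re = 496260


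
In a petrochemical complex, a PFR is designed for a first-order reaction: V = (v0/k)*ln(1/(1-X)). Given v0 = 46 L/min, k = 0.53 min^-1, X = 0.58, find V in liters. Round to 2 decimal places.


V = (v0/k) * ln(1/(1-X))
V = (46/0.53) * ln(1/(1-0.58))
V = 86.792453 * ln(2.380952)
V = 86.792453 * 0.8675
V = 75.29 L


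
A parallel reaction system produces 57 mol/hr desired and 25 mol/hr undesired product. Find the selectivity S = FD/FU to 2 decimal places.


S = desired product rate / undesired product rate
S = 57 / 25
S = 2.28


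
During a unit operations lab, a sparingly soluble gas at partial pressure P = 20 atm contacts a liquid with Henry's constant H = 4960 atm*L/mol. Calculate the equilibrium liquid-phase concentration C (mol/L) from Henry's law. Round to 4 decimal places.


C = P / H
C = 20 / 4960
C = 0.0040 mol/L


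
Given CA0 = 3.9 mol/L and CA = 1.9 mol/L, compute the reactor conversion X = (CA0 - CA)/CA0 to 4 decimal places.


X = (CA0 - CA) / CA0
X = (3.9 - 1.9) / 3.9
X = 2.0 / 3.9
X = 0.5128


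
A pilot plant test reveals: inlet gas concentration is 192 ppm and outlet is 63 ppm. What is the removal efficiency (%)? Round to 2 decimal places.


Efficiency = (G_in - G_out) / G_in * 100%
Efficiency = (192 - 63) / 192 * 100
Efficiency = 129 / 192 * 100
Efficiency = 67.19%


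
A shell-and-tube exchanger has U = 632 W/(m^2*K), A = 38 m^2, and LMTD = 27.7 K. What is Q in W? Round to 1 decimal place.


Q = U * A * LMTD
Q = 632 * 38 * 27.7
Q = 665243.2 W


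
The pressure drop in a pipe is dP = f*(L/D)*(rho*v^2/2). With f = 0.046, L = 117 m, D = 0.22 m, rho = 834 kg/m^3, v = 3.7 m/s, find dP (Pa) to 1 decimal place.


dP = f * (L/D) * (rho*v^2/2)
dP = 0.046 * (117/0.22) * (834*3.7^2/2)
L/D = 531.81818182
rho*v^2/2 = 834*13.69/2 = 5708.73
dP = 0.046 * 531.81818182 * 5708.73
dP = 139656.3 Pa


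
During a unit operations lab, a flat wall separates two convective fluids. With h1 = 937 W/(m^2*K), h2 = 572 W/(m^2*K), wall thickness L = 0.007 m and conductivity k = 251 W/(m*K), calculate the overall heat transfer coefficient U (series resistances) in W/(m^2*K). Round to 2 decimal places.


1/U = 1/h1 + L/k + 1/h2
1/U = 1/937 + 0.007/251 + 1/572
1/U = 0.0010672359 + 2.78884e-05 + 0.0017482517
1/U = 0.002843376
U = 351.69 W/(m^2*K)


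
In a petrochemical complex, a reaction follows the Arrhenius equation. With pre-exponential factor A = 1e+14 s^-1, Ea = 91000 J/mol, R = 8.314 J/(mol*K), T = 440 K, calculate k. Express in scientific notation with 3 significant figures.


k = A * exp(-Ea/(R*T))
k = 1e+14 * exp(-91000 / (8.314 * 440))
k = 1e+14 * exp(-24.875894)
k = 1.57e+03


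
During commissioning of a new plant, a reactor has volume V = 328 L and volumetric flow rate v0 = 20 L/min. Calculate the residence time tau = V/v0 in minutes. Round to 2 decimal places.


tau = V / v0
tau = 328 / 20
tau = 16.40 min


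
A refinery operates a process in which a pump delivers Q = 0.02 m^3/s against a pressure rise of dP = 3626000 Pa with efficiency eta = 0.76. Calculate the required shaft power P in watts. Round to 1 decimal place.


P = Q * dP / eta
P = 0.02 * 3626000 / 0.76
P = 72520.0 / 0.76
P = 95421.1 W


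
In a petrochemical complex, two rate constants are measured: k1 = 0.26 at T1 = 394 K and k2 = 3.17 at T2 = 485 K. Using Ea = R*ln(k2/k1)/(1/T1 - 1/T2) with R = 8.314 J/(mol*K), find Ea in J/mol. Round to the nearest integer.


Ea = R * ln(k2/k1) / (1/T1 - 1/T2)
ln(k2/k1) = ln(3.17/0.26) = 2.5008052
1/T1 - 1/T2 = 1/394 - 1/485 = 0.000476215396
Ea = 8.314 * 2.5008052 / 0.000476215396
Ea = 43660 J/mol


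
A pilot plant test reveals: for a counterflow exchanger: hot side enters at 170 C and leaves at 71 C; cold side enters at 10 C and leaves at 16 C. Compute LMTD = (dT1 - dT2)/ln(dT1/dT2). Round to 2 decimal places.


dT1 = Th_in - Tc_out = 170 - 16 = 154
dT2 = Th_out - Tc_in = 71 - 10 = 61
LMTD = (dT1 - dT2) / ln(dT1/dT2)
LMTD = (154 - 61) / ln(154/61)
LMTD = 100.42 K


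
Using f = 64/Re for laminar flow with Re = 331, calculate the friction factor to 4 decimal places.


f = 64 / Re
f = 64 / 331
f = 0.1934


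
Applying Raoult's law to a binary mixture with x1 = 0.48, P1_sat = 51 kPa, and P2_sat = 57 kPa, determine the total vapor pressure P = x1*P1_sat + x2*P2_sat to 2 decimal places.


P = x1*P1_sat + x2*P2_sat
x2 = 1 - x1 = 1 - 0.48 = 0.52
P = 0.48*51 + 0.52*57
P = 24.48 + 29.64
P = 54.12 kPa


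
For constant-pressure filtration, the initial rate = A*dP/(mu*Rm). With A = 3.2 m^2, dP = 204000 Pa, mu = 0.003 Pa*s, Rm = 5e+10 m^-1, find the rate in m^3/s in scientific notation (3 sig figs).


rate = A * dP / (mu * Rm)
rate = 3.2 * 204000 / (0.003 * 5e+10)
rate = 652800.0 / 1.500e+08
rate = 4.35e-03 m^3/s


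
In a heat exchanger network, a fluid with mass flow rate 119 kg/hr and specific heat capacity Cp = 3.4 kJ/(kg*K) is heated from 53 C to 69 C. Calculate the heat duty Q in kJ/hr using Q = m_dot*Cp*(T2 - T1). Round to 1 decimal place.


Q = m_dot * Cp * (T2 - T1)
Q = 119 * 3.4 * (69 - 53)
Q = 119 * 3.4 * 16
Q = 6473.6 kJ/hr


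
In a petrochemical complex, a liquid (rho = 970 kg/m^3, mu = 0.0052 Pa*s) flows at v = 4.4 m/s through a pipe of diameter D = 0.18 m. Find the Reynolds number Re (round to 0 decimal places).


Re = rho * v * D / mu
Re = 970 * 4.4 * 0.18 / 0.0052
Re = 768.24 / 0.0052
Re = 147738


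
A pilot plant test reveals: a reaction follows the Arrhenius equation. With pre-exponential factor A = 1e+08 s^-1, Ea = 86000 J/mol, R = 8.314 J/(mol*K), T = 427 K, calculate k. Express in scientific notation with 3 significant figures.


k = A * exp(-Ea/(R*T))
k = 1e+08 * exp(-86000 / (8.314 * 427))
k = 1e+08 * exp(-24.22482)
k = 3.02e-03


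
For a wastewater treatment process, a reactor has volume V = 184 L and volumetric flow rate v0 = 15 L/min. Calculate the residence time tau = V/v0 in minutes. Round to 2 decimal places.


tau = V / v0
tau = 184 / 15
tau = 12.27 min


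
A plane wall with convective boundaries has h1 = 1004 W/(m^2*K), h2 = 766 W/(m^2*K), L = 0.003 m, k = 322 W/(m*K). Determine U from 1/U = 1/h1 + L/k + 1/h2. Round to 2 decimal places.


1/U = 1/h1 + L/k + 1/h2
1/U = 1/1004 + 0.003/322 + 1/766
1/U = 0.0009960159 + 9.3168e-06 + 0.001305483
1/U = 0.0023108157
U = 432.75 W/(m^2*K)


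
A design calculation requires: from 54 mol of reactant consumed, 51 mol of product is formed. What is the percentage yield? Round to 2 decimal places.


Yield = (moles product / moles consumed) * 100%
Yield = (51 / 54) * 100
Yield = 0.9444 * 100
Yield = 94.44%


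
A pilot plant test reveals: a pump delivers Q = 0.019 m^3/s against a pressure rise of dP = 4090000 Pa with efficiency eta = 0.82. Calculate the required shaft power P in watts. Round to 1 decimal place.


P = Q * dP / eta
P = 0.019 * 4090000 / 0.82
P = 77710.0 / 0.82
P = 94768.3 W


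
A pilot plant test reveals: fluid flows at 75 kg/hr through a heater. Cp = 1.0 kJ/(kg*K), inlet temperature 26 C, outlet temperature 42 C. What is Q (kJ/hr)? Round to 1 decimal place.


Q = m_dot * Cp * (T2 - T1)
Q = 75 * 1.0 * (42 - 26)
Q = 75 * 1.0 * 16
Q = 1200.0 kJ/hr


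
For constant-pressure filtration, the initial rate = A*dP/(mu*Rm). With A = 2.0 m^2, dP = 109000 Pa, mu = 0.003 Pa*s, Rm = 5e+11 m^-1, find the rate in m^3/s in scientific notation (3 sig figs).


rate = A * dP / (mu * Rm)
rate = 2.0 * 109000 / (0.003 * 5e+11)
rate = 218000.0 / 1.500e+09
rate = 1.45e-04 m^3/s


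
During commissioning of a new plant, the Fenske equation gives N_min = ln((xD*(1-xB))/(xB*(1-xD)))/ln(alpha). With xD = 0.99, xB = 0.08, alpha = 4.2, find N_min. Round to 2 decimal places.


N_min = ln((xD*(1-xB))/(xB*(1-xD))) / ln(alpha)
Numerator inside ln: 0.9108 / 0.0008 = 1138.5
ln(1138.5) = 7.037467
ln(alpha) = ln(4.2) = 1.435085
N_min = 7.037467 / 1.435085 = 4.90


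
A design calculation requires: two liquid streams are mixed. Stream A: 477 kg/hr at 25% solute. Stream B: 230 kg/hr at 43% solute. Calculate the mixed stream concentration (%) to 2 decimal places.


Mass balance on solute: F1*x1 + F2*x2 = F3*x3
F3 = F1 + F2 = 477 + 230 = 707 kg/hr
x3 = (F1*x1 + F2*x2)/F3
x3 = (477*0.25 + 230*0.43) / 707
x3 = 30.86%


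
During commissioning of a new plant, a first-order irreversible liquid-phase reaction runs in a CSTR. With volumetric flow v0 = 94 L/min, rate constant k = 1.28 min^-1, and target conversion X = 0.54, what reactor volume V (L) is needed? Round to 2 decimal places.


V = v0 * X / (k * (1 - X))
V = 94 * 0.54 / (1.28 * (1 - 0.54))
V = 50.76 / (1.28 * 0.46)
V = 50.76 / 0.5888
V = 86.21 L


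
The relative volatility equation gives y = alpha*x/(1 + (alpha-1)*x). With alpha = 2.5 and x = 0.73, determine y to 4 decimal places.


y = alpha*x / (1 + (alpha-1)*x)
y = 2.5*0.73 / (1 + (2.5-1)*0.73)
y = 1.825 / (1 + 1.095)
y = 1.825 / 2.095
y = 0.8711


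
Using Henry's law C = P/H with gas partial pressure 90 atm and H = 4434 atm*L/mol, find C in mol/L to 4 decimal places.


C = P / H
C = 90 / 4434
C = 0.0203 mol/L


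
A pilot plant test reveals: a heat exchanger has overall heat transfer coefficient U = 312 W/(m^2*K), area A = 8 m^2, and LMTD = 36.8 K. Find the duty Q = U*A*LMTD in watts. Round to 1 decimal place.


Q = U * A * LMTD
Q = 312 * 8 * 36.8
Q = 91852.8 W


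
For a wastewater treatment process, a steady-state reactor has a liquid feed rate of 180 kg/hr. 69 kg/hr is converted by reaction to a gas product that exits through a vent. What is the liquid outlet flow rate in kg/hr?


Steady-state mass balance on the main outlet: F_out = F_in - F_removed
F_out = 180 - 69
F_out = 111 kg/hr


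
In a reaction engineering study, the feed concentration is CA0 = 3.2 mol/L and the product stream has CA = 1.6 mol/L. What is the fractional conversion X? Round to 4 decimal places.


X = (CA0 - CA) / CA0
X = (3.2 - 1.6) / 3.2
X = 1.6 / 3.2
X = 0.5000


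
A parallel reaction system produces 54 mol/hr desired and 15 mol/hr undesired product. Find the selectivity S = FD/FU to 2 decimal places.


S = desired product rate / undesired product rate
S = 54 / 15
S = 3.60


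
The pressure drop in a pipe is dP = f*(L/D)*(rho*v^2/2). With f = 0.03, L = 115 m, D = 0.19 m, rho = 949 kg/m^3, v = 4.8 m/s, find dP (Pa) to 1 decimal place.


dP = f * (L/D) * (rho*v^2/2)
dP = 0.03 * (115/0.19) * (949*4.8^2/2)
L/D = 605.26315789
rho*v^2/2 = 949*23.04/2 = 10932.48
dP = 0.03 * 605.26315789 * 10932.48
dP = 198510.8 Pa


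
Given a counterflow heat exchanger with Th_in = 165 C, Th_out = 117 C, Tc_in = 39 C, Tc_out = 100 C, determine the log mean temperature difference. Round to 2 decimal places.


dT1 = Th_in - Tc_out = 165 - 100 = 65
dT2 = Th_out - Tc_in = 117 - 39 = 78
LMTD = (dT1 - dT2) / ln(dT1/dT2)
LMTD = (65 - 78) / ln(65/78)
LMTD = 71.30 K


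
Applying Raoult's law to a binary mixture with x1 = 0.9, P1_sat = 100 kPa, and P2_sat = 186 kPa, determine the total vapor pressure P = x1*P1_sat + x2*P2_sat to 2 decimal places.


P = x1*P1_sat + x2*P2_sat
x2 = 1 - x1 = 1 - 0.9 = 0.1
P = 0.9*100 + 0.1*186
P = 90.0 + 18.6
P = 108.60 kPa


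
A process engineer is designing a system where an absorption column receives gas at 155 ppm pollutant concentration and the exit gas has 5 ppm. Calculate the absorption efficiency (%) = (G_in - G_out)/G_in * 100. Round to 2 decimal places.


Efficiency = (G_in - G_out) / G_in * 100%
Efficiency = (155 - 5) / 155 * 100
Efficiency = 150 / 155 * 100
Efficiency = 96.77%


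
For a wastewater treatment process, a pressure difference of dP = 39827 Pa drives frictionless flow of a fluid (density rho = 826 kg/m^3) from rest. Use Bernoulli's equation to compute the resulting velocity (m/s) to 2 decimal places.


v = sqrt(2*dP/rho)
v = sqrt(2*39827/826)
v = sqrt(96.433414)
v = 9.82 m/s


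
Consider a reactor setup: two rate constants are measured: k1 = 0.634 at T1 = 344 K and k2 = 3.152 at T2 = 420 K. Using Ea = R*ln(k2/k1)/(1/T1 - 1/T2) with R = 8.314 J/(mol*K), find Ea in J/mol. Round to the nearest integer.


Ea = R * ln(k2/k1) / (1/T1 - 1/T2)
ln(k2/k1) = ln(3.152/0.634) = 1.6037435
1/T1 - 1/T2 = 1/344 - 1/420 = 0.000526024363
Ea = 8.314 * 1.6037435 / 0.000526024363
Ea = 25348 J/mol


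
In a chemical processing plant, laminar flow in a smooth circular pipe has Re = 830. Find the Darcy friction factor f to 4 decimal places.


f = 64 / Re
f = 64 / 830
f = 0.0771


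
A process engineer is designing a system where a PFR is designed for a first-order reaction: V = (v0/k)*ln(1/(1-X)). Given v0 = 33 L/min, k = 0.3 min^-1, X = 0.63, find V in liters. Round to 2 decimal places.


V = (v0/k) * ln(1/(1-X))
V = (33/0.3) * ln(1/(1-0.63))
V = 110.0 * ln(2.702703)
V = 110.0 * 0.994252
V = 109.37 L


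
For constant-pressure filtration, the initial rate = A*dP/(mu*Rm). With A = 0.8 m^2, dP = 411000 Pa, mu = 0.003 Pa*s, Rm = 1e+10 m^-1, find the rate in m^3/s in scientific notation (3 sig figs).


rate = A * dP / (mu * Rm)
rate = 0.8 * 411000 / (0.003 * 1e+10)
rate = 328800.0 / 3.000e+07
rate = 1.10e-02 m^3/s


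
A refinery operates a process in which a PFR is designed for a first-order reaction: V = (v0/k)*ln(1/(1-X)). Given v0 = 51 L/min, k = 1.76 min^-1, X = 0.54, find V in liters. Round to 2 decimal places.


V = (v0/k) * ln(1/(1-X))
V = (51/1.76) * ln(1/(1-0.54))
V = 28.977273 * ln(2.173913)
V = 28.977273 * 0.776529
V = 22.50 L


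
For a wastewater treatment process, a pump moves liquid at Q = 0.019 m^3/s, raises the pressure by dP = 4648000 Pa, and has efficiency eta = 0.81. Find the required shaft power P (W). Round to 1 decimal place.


P = Q * dP / eta
P = 0.019 * 4648000 / 0.81
P = 88312.0 / 0.81
P = 109027.2 W


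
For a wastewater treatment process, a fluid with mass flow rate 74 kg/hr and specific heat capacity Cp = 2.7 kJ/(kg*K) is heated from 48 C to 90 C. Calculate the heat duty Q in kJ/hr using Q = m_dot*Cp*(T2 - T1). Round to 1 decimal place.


Q = m_dot * Cp * (T2 - T1)
Q = 74 * 2.7 * (90 - 48)
Q = 74 * 2.7 * 42
Q = 8391.6 kJ/hr


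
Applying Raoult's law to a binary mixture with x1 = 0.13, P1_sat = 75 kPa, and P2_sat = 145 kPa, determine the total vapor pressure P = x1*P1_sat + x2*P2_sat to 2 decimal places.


P = x1*P1_sat + x2*P2_sat
x2 = 1 - x1 = 1 - 0.13 = 0.87
P = 0.13*75 + 0.87*145
P = 9.75 + 126.15
P = 135.90 kPa


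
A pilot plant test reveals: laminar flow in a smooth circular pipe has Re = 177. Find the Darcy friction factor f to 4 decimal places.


f = 64 / Re
f = 64 / 177
f = 0.3616


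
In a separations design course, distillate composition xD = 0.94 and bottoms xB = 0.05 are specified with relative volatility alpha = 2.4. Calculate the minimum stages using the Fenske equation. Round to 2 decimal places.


N_min = ln((xD*(1-xB))/(xB*(1-xD))) / ln(alpha)
Numerator inside ln: 0.893 / 0.003 = 297.666667
ln(297.666667) = 5.695974
ln(alpha) = ln(2.4) = 0.875469
N_min = 5.695974 / 0.875469 = 6.51


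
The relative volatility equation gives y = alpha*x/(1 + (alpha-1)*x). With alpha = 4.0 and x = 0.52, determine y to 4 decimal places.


y = alpha*x / (1 + (alpha-1)*x)
y = 4.0*0.52 / (1 + (4.0-1)*0.52)
y = 2.08 / (1 + 1.56)
y = 2.08 / 2.56
y = 0.8125


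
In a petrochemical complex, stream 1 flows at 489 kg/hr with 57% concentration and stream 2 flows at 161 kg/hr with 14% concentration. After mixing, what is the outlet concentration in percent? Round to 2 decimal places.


Mass balance on solute: F1*x1 + F2*x2 = F3*x3
F3 = F1 + F2 = 489 + 161 = 650 kg/hr
x3 = (F1*x1 + F2*x2)/F3
x3 = (489*0.57 + 161*0.14) / 650
x3 = 46.35%


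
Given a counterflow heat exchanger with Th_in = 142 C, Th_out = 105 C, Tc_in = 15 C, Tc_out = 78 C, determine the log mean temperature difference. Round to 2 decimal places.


dT1 = Th_in - Tc_out = 142 - 78 = 64
dT2 = Th_out - Tc_in = 105 - 15 = 90
LMTD = (dT1 - dT2) / ln(dT1/dT2)
LMTD = (64 - 90) / ln(64/90)
LMTD = 76.26 K


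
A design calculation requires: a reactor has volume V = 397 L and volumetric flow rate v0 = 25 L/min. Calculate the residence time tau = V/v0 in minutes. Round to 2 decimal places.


tau = V / v0
tau = 397 / 25
tau = 15.88 min


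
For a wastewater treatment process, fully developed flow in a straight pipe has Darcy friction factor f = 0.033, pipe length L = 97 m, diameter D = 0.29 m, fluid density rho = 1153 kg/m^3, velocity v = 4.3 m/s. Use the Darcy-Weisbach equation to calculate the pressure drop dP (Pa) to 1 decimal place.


dP = f * (L/D) * (rho*v^2/2)
dP = 0.033 * (97/0.29) * (1153*4.3^2/2)
L/D = 334.48275862
rho*v^2/2 = 1153*18.49/2 = 10659.485
dP = 0.033 * 334.48275862 * 10659.485
dP = 117658.7 Pa


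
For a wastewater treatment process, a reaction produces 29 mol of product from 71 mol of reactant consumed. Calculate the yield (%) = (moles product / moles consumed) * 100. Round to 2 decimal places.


Yield = (moles product / moles consumed) * 100%
Yield = (29 / 71) * 100
Yield = 0.4085 * 100
Yield = 40.85%


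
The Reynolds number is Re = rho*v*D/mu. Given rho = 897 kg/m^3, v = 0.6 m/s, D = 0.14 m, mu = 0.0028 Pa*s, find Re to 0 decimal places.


Re = rho * v * D / mu
Re = 897 * 0.6 * 0.14 / 0.0028
Re = 75.348 / 0.0028
Re = 26910


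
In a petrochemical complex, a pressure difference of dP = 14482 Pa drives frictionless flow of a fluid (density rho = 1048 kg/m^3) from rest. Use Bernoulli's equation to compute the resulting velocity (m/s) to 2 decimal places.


v = sqrt(2*dP/rho)
v = sqrt(2*14482/1048)
v = sqrt(27.637405)
v = 5.26 m/s


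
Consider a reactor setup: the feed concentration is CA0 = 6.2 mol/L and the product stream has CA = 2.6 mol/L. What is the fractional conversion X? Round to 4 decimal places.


X = (CA0 - CA) / CA0
X = (6.2 - 2.6) / 6.2
X = 3.6 / 6.2
X = 0.5806


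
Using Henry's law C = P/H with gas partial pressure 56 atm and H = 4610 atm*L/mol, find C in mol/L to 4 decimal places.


C = P / H
C = 56 / 4610
C = 0.0121 mol/L


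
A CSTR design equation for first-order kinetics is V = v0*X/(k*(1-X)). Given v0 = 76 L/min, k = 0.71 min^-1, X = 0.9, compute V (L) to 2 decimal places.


V = v0 * X / (k * (1 - X))
V = 76 * 0.9 / (0.71 * (1 - 0.9))
V = 68.4 / (0.71 * 0.1)
V = 68.4 / 0.071
V = 963.38 L


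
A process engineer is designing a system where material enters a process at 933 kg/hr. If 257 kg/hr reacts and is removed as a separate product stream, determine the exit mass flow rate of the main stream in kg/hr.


Steady-state mass balance on the main outlet: F_out = F_in - F_removed
F_out = 933 - 257
F_out = 676 kg/hr


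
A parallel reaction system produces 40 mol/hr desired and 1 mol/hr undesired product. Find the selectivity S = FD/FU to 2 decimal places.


S = desired product rate / undesired product rate
S = 40 / 1
S = 40.00


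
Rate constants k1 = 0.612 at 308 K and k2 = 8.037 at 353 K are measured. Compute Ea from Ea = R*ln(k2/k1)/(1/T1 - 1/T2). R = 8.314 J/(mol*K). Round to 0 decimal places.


Ea = R * ln(k2/k1) / (1/T1 - 1/T2)
ln(k2/k1) = ln(8.037/0.612) = 2.5750789
1/T1 - 1/T2 = 1/308 - 1/353 = 0.000413892057
Ea = 8.314 * 2.5750789 / 0.000413892057
Ea = 51727 J/mol


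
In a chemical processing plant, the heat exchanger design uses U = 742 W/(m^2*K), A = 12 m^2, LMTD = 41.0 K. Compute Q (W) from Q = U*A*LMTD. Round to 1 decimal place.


Q = U * A * LMTD
Q = 742 * 12 * 41.0
Q = 365064.0 W


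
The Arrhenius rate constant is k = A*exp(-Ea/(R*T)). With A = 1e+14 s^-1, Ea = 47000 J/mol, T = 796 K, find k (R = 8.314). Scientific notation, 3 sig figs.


k = A * exp(-Ea/(R*T))
k = 1e+14 * exp(-47000 / (8.314 * 796))
k = 1e+14 * exp(-7.101904)
k = 8.24e+10


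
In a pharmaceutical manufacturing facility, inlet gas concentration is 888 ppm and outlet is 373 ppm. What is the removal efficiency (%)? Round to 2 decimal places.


Efficiency = (G_in - G_out) / G_in * 100%
Efficiency = (888 - 373) / 888 * 100
Efficiency = 515 / 888 * 100
Efficiency = 58.00%


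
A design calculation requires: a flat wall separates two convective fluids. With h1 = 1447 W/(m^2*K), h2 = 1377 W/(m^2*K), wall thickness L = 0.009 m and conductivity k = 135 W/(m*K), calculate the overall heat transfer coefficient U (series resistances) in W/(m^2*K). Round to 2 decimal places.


1/U = 1/h1 + L/k + 1/h2
1/U = 1/1447 + 0.009/135 + 1/1377
1/U = 0.000691085 + 6.66667e-05 + 0.0007262164
1/U = 0.0014839681
U = 673.87 W/(m^2*K)


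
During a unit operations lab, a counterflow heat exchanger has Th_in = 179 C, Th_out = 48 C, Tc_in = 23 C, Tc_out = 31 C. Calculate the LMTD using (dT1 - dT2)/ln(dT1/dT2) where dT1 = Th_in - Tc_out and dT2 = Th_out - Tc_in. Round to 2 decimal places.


dT1 = Th_in - Tc_out = 179 - 31 = 148
dT2 = Th_out - Tc_in = 48 - 23 = 25
LMTD = (dT1 - dT2) / ln(dT1/dT2)
LMTD = (148 - 25) / ln(148/25)
LMTD = 69.17 K


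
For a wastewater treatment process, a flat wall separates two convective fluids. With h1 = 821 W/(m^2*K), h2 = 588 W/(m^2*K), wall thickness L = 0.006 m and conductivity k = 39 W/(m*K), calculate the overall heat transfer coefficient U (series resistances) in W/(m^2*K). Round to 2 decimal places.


1/U = 1/h1 + L/k + 1/h2
1/U = 1/821 + 0.006/39 + 1/588
1/U = 0.0012180268 + 0.0001538462 + 0.0017006803
1/U = 0.0030725533
U = 325.46 W/(m^2*K)


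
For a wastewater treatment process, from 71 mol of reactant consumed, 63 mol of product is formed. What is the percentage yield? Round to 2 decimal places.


Yield = (moles product / moles consumed) * 100%
Yield = (63 / 71) * 100
Yield = 0.8873 * 100
Yield = 88.73%


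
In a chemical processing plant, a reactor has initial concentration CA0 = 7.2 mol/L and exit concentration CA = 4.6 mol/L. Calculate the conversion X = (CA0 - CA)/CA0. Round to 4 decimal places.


X = (CA0 - CA) / CA0
X = (7.2 - 4.6) / 7.2
X = 2.6 / 7.2
X = 0.3611


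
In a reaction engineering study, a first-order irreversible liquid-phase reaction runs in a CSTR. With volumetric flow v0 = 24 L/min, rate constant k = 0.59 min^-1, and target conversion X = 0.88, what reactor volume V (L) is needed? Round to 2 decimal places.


V = v0 * X / (k * (1 - X))
V = 24 * 0.88 / (0.59 * (1 - 0.88))
V = 21.12 / (0.59 * 0.12)
V = 21.12 / 0.0708
V = 298.31 L


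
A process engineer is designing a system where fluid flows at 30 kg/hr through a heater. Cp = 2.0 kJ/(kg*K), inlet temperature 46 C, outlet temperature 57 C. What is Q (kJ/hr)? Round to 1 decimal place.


Q = m_dot * Cp * (T2 - T1)
Q = 30 * 2.0 * (57 - 46)
Q = 30 * 2.0 * 11
Q = 660.0 kJ/hr


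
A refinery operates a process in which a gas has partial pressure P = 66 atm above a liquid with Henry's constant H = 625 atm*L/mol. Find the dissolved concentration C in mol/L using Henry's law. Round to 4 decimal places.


C = P / H
C = 66 / 625
C = 0.1056 mol/L


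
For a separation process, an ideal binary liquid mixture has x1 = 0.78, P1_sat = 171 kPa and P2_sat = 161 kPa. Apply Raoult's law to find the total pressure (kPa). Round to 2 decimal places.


P = x1*P1_sat + x2*P2_sat
x2 = 1 - x1 = 1 - 0.78 = 0.22
P = 0.78*171 + 0.22*161
P = 133.38 + 35.42
P = 168.80 kPa


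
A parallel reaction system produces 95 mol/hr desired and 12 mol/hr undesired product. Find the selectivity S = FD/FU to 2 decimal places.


S = desired product rate / undesired product rate
S = 95 / 12
S = 7.92


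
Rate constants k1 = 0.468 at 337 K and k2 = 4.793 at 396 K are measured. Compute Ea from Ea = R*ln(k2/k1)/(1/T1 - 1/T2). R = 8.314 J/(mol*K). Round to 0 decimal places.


Ea = R * ln(k2/k1) / (1/T1 - 1/T2)
ln(k2/k1) = ln(4.793/0.468) = 2.3264435
1/T1 - 1/T2 = 1/337 - 1/396 = 0.000442106525
Ea = 8.314 * 2.3264435 / 0.000442106525
Ea = 43750 J/mol


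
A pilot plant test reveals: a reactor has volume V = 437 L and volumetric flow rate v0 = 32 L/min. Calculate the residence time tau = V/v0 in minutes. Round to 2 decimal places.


tau = V / v0
tau = 437 / 32
tau = 13.66 min


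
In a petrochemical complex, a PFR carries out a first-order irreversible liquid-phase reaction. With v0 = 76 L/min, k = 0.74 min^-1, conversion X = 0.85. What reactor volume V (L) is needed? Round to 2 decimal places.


V = (v0/k) * ln(1/(1-X))
V = (76/0.74) * ln(1/(1-0.85))
V = 102.702703 * ln(6.666667)
V = 102.702703 * 1.89712
V = 194.84 L


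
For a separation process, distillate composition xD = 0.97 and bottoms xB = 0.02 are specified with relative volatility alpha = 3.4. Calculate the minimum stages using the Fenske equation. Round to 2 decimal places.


N_min = ln((xD*(1-xB))/(xB*(1-xD))) / ln(alpha)
Numerator inside ln: 0.9506 / 0.0006 = 1584.333333
ln(1584.333333) = 7.367919
ln(alpha) = ln(3.4) = 1.223775
N_min = 7.367919 / 1.223775 = 6.02


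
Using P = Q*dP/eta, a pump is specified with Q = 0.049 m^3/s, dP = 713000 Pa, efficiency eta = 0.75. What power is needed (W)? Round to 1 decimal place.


P = Q * dP / eta
P = 0.049 * 713000 / 0.75
P = 34937.0 / 0.75
P = 46582.7 W


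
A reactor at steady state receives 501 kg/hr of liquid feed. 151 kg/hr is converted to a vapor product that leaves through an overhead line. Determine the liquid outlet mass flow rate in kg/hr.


Steady-state mass balance on the main outlet: F_out = F_in - F_removed
F_out = 501 - 151
F_out = 350 kg/hr


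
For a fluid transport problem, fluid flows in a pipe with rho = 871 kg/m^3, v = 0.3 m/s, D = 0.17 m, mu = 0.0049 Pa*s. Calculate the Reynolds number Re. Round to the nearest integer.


Re = rho * v * D / mu
Re = 871 * 0.3 * 0.17 / 0.0049
Re = 44.421 / 0.0049
Re = 9066


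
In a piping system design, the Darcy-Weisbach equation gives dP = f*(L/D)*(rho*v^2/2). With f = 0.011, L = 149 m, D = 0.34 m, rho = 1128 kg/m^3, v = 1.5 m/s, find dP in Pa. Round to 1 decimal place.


dP = f * (L/D) * (rho*v^2/2)
dP = 0.011 * (149/0.34) * (1128*1.5^2/2)
L/D = 438.23529412
rho*v^2/2 = 1128*2.25/2 = 1269.0
dP = 0.011 * 438.23529412 * 1269.0
dP = 6117.3 Pa


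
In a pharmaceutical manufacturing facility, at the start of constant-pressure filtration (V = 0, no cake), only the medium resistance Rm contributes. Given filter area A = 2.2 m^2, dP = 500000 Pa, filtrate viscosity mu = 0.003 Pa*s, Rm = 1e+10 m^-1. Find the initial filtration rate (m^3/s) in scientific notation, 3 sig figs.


rate = A * dP / (mu * Rm)
rate = 2.2 * 500000 / (0.003 * 1e+10)
rate = 1100000.0 / 3.000e+07
rate = 3.67e-02 m^3/s


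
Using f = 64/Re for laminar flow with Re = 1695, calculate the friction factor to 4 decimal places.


f = 64 / Re
f = 64 / 1695
f = 0.0378


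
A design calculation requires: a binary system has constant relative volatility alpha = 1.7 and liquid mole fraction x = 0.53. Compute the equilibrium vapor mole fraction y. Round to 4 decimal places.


y = alpha*x / (1 + (alpha-1)*x)
y = 1.7*0.53 / (1 + (1.7-1)*0.53)
y = 0.901 / (1 + 0.371)
y = 0.901 / 1.371
y = 0.6572


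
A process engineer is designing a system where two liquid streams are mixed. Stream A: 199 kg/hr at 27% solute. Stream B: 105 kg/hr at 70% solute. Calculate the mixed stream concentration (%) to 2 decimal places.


Mass balance on solute: F1*x1 + F2*x2 = F3*x3
F3 = F1 + F2 = 199 + 105 = 304 kg/hr
x3 = (F1*x1 + F2*x2)/F3
x3 = (199*0.27 + 105*0.7) / 304
x3 = 41.85%


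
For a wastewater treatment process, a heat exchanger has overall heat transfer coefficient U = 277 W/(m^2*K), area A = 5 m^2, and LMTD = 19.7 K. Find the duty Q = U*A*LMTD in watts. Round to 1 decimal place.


Q = U * A * LMTD
Q = 277 * 5 * 19.7
Q = 27284.5 W


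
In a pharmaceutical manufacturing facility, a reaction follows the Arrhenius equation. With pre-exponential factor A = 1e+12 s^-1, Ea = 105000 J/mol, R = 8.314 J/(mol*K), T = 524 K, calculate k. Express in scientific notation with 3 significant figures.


k = A * exp(-Ea/(R*T))
k = 1e+12 * exp(-105000 / (8.314 * 524))
k = 1e+12 * exp(-24.101718)
k = 3.41e+01


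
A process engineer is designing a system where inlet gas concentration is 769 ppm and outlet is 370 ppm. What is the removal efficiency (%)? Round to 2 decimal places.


Efficiency = (G_in - G_out) / G_in * 100%
Efficiency = (769 - 370) / 769 * 100
Efficiency = 399 / 769 * 100
Efficiency = 51.89%


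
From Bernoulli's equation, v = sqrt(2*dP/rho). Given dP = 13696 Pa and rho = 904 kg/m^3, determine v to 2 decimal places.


v = sqrt(2*dP/rho)
v = sqrt(2*13696/904)
v = sqrt(30.300885)
v = 5.50 m/s


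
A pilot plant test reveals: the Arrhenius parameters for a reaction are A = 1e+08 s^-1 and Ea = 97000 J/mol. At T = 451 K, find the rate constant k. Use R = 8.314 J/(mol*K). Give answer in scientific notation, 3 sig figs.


k = A * exp(-Ea/(R*T))
k = 1e+08 * exp(-97000 / (8.314 * 451))
k = 1e+08 * exp(-25.869329)
k = 5.82e-04


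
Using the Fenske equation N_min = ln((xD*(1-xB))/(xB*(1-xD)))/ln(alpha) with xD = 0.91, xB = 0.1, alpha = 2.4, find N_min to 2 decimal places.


N_min = ln((xD*(1-xB))/(xB*(1-xD))) / ln(alpha)
Numerator inside ln: 0.819 / 0.009 = 91.0
ln(91.0) = 4.51086
ln(alpha) = ln(2.4) = 0.875469
N_min = 4.51086 / 0.875469 = 5.15


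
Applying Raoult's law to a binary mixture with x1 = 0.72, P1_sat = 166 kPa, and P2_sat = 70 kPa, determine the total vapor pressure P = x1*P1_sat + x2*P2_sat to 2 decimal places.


P = x1*P1_sat + x2*P2_sat
x2 = 1 - x1 = 1 - 0.72 = 0.28
P = 0.72*166 + 0.28*70
P = 119.52 + 19.6
P = 139.12 kPa


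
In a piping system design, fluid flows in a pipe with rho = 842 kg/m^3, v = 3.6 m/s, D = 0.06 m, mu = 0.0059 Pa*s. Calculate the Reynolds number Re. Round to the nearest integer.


Re = rho * v * D / mu
Re = 842 * 3.6 * 0.06 / 0.0059
Re = 181.872 / 0.0059
Re = 30826


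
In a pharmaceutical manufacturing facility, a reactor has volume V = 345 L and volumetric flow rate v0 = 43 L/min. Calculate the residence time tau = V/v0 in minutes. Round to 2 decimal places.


tau = V / v0
tau = 345 / 43
tau = 8.02 min


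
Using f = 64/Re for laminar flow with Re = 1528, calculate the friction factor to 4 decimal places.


f = 64 / Re
f = 64 / 1528
f = 0.0419


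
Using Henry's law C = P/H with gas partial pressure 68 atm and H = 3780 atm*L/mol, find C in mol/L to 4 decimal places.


C = P / H
C = 68 / 3780
C = 0.0180 mol/L


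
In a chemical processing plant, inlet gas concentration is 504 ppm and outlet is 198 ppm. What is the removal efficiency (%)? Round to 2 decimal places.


Efficiency = (G_in - G_out) / G_in * 100%
Efficiency = (504 - 198) / 504 * 100
Efficiency = 306 / 504 * 100
Efficiency = 60.71%


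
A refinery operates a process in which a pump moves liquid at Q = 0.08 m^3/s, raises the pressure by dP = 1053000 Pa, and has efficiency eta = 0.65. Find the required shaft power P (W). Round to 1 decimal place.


P = Q * dP / eta
P = 0.08 * 1053000 / 0.65
P = 84240.0 / 0.65
P = 129600.0 W


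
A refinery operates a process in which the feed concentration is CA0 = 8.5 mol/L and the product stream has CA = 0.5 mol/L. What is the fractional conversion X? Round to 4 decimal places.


X = (CA0 - CA) / CA0
X = (8.5 - 0.5) / 8.5
X = 8.0 / 8.5
X = 0.9412


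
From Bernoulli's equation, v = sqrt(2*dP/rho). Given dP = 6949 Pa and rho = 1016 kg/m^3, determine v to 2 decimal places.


v = sqrt(2*dP/rho)
v = sqrt(2*6949/1016)
v = sqrt(13.679134)
v = 3.70 m/s


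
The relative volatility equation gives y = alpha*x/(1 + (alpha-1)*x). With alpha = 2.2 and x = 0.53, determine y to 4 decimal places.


y = alpha*x / (1 + (alpha-1)*x)
y = 2.2*0.53 / (1 + (2.2-1)*0.53)
y = 1.166 / (1 + 0.636)
y = 1.166 / 1.636
y = 0.7127


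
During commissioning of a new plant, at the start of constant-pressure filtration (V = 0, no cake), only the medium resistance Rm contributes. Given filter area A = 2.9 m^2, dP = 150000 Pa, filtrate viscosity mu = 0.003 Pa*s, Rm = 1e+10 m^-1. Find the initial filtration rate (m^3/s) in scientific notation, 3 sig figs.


rate = A * dP / (mu * Rm)
rate = 2.9 * 150000 / (0.003 * 1e+10)
rate = 435000.0 / 3.000e+07
rate = 1.45e-02 m^3/s


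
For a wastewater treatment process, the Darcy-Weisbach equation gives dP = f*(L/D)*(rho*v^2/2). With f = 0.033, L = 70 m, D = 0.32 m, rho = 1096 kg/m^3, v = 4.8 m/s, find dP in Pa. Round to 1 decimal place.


dP = f * (L/D) * (rho*v^2/2)
dP = 0.033 * (70/0.32) * (1096*4.8^2/2)
L/D = 218.75
rho*v^2/2 = 1096*23.04/2 = 12625.92
dP = 0.033 * 218.75 * 12625.92
dP = 91143.4 Pa


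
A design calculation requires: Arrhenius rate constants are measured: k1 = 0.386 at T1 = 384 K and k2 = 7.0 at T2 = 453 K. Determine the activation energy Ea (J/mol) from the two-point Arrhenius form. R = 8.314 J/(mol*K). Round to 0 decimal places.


Ea = R * ln(k2/k1) / (1/T1 - 1/T2)
ln(k2/k1) = ln(7.0/0.386) = 2.8978281
1/T1 - 1/T2 = 1/384 - 1/453 = 0.000396661148
Ea = 8.314 * 2.8978281 / 0.000396661148
Ea = 60738 J/mol


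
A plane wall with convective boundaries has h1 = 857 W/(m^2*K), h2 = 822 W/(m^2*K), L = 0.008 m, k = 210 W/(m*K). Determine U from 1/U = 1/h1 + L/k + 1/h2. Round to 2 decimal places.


1/U = 1/h1 + L/k + 1/h2
1/U = 1/857 + 0.008/210 + 1/822
1/U = 0.0011668611 + 3.80952e-05 + 0.001216545
1/U = 0.0024215013
U = 412.97 W/(m^2*K)


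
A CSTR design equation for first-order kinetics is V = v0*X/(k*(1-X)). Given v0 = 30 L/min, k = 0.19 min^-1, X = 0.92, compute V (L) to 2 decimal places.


V = v0 * X / (k * (1 - X))
V = 30 * 0.92 / (0.19 * (1 - 0.92))
V = 27.6 / (0.19 * 0.08)
V = 27.6 / 0.0152
V = 1815.79 L


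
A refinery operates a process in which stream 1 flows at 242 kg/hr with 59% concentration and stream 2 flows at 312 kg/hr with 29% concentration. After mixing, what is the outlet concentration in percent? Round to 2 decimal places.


Mass balance on solute: F1*x1 + F2*x2 = F3*x3
F3 = F1 + F2 = 242 + 312 = 554 kg/hr
x3 = (F1*x1 + F2*x2)/F3
x3 = (242*0.59 + 312*0.29) / 554
x3 = 42.10%


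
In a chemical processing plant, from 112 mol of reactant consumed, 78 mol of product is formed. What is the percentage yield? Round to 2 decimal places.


Yield = (moles product / moles consumed) * 100%
Yield = (78 / 112) * 100
Yield = 0.6964 * 100
Yield = 69.64%


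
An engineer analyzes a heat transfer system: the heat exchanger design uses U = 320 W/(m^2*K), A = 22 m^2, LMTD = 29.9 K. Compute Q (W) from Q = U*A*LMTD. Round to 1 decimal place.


Q = U * A * LMTD
Q = 320 * 22 * 29.9
Q = 210496.0 W


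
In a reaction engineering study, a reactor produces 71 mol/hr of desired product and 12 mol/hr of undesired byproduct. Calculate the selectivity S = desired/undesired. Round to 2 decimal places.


S = desired product rate / undesired product rate
S = 71 / 12
S = 5.92


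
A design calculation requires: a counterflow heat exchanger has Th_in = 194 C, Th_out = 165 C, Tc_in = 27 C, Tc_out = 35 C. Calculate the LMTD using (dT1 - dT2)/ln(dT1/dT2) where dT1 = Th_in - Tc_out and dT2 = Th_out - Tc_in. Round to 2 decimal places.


dT1 = Th_in - Tc_out = 194 - 35 = 159
dT2 = Th_out - Tc_in = 165 - 27 = 138
LMTD = (dT1 - dT2) / ln(dT1/dT2)
LMTD = (159 - 138) / ln(159/138)
LMTD = 148.25 K


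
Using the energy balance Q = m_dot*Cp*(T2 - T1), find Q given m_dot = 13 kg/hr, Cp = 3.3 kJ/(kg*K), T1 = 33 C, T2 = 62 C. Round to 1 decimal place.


Q = m_dot * Cp * (T2 - T1)
Q = 13 * 3.3 * (62 - 33)
Q = 13 * 3.3 * 29
Q = 1244.1 kJ/hr


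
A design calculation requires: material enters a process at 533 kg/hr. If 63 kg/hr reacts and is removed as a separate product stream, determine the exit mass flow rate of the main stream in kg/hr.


Steady-state mass balance on the main outlet: F_out = F_in - F_removed
F_out = 533 - 63
F_out = 470 kg/hr


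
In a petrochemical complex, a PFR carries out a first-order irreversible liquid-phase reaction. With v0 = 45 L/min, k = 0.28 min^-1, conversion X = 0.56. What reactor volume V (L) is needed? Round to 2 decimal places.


V = (v0/k) * ln(1/(1-X))
V = (45/0.28) * ln(1/(1-0.56))
V = 160.714286 * ln(2.272727)
V = 160.714286 * 0.82098
V = 131.94 L
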